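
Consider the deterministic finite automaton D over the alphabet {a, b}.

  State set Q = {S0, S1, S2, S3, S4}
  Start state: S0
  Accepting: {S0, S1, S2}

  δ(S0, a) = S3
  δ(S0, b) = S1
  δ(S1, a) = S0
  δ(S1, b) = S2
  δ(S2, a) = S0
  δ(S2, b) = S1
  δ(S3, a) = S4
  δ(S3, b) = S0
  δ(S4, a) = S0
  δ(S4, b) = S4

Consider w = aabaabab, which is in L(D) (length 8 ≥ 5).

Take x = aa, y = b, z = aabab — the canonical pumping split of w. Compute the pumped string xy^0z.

xy⁰z = xz = aa·aabab = aaaabab.
Reading y = b takes D from S4 back to S4, so after x the machine is still in S4, and z then leads to the accepting state S0. Hence aaaabab ∈ L(D).

aaaabab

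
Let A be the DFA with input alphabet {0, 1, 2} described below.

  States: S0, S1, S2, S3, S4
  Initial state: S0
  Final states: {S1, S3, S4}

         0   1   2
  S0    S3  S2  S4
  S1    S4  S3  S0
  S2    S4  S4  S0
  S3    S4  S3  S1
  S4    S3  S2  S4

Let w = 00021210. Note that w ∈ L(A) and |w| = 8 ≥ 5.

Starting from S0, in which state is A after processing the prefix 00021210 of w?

Run of A on the first 8 characters of w = 0 0 0 2 1 2 1 0:
  step 0: S0  (start)
  step 1: S3  (read 0: S0→S3)
  step 2: S4  (read 0: S3→S4)
  step 3: S3  (read 0: S4→S3)
  step 4: S1  (read 2: S3→S1)
  step 5: S3  (read 1: S1→S3)
  step 6: S1  (read 2: S3→S1)
  step 7: S3  (read 1: S1→S3)
  step 8: S4  (read 0: S3→S4)

After reading 8 characters, A is in state S4.
(This kind of state-tracing is the core of the pumping-lemma construction: with 5 states, pigeonhole forces a repeat within the first 5 steps.)

S4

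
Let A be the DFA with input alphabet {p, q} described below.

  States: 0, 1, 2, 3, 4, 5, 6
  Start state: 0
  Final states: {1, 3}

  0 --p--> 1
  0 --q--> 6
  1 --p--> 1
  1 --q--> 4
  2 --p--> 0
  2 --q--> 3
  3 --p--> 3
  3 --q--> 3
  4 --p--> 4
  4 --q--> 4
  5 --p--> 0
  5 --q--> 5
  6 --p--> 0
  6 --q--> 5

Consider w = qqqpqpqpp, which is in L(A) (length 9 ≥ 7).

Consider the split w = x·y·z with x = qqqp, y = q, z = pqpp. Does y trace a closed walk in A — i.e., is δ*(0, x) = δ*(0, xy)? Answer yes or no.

no

State sequence: 0 -q-> 6 -q-> 5 -q-> 5 -p-> 0 -q-> 6

After x (step 4): 0. After xy (step 5): 6.
They differ (0 ≠ 6), so y is not a cycle from the state after x; this split is not the one the pumping-lemma construction produces, and pumping y need not keep the string in L(A).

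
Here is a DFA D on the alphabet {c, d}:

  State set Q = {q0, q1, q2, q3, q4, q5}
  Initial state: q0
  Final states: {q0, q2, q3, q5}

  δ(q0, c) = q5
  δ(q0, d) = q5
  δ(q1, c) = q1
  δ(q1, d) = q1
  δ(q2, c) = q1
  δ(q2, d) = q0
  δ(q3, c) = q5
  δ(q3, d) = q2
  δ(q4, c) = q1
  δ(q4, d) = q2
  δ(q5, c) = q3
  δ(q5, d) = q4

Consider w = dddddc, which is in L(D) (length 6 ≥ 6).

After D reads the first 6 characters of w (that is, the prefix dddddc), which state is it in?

q3

Run of D on the first 6 characters of w = d d d d d c:
  step 0: q0  (start)
  step 1: q5  (read d: q0→q5)
  step 2: q4  (read d: q5→q4)
  step 3: q2  (read d: q4→q2)
  step 4: q0  (read d: q2→q0)
  step 5: q5  (read d: q0→q5)
  step 6: q3  (read c: q5→q3)

After reading 6 characters, D is in state q3.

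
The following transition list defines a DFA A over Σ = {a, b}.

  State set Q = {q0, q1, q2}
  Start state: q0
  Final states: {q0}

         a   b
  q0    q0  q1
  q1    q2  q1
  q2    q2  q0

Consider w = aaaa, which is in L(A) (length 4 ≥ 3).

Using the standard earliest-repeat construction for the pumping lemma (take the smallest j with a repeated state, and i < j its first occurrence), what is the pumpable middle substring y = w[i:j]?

a

State sequence: q0 -a-> q0 -a-> q0 -a-> q0 -a-> q0
First repeat at step 1: q0 was already visited.

So i = 0, j = 1, giving x = w[0:0] = ε, y = w[0:1] = a, z = w[1:4] = aaa.
Check: |xy| = 1 ≤ 3 and |y| = 1 ≥ 1. Reading y takes A from q0 back to q0, so every xyⁱz is accepted.
The DFA has 3 states, so the proof of the pumping lemma guarantees a repeated state among the first 3+1 visited; the segment between the two visits is the pumpable y.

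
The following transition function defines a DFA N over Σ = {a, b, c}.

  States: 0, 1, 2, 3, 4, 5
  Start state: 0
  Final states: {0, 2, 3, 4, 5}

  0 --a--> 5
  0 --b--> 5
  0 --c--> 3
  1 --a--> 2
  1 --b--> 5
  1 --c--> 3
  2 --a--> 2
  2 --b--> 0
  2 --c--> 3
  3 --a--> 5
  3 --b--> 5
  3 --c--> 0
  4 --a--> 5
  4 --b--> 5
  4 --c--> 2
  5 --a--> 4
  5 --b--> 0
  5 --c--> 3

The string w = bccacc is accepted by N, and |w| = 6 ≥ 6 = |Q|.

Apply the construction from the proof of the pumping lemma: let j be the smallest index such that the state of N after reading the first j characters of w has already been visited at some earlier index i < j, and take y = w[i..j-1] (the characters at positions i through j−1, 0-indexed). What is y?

Run of N on w = b c c a c c:
  step 0: 0  (start)
  step 1: 5  (read b: 0→5)
  step 2: 3  (read c: 5→3)
  step 3: 0  (read c: 3→0)   ← first repeat (0 seen earlier)
  step 4: 5  (read a: 0→5)
  step 5: 3  (read c: 5→3)
  step 6: 0  (read c: 3→0)

So i = 0, j = 3, giving x = w[0:0] = ε, y = w[0:3] = bcc, z = w[3:6] = acc.
Check: |xy| = 3 ≤ 6 and |y| = 3 ≥ 1. Reading y takes N from 0 back to 0, so every xyⁱz is accepted.
Pumping length from the standard proof: p = 6 (the number of states). The repeated state found above gives |xy| = j ≤ 6 and |y| = j − i ≥ 1.

bcc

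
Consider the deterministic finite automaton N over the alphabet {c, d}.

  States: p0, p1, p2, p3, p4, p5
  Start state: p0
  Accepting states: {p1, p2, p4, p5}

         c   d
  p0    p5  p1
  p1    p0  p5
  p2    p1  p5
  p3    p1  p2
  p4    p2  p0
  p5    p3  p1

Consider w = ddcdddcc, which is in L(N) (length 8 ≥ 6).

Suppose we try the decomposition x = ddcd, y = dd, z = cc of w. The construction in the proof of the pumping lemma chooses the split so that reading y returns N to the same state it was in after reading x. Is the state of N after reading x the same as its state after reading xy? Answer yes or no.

State sequence: p0 -d-> p1 -d-> p5 -c-> p3 -d-> p2 -d-> p5 -d-> p1

After x (step 4): p2. After xy (step 6): p1.
They differ (p2 ≠ p1), so y is not a cycle from the state after x; this split is not the one the pumping-lemma construction produces, and pumping y need not keep the string in L(N).

no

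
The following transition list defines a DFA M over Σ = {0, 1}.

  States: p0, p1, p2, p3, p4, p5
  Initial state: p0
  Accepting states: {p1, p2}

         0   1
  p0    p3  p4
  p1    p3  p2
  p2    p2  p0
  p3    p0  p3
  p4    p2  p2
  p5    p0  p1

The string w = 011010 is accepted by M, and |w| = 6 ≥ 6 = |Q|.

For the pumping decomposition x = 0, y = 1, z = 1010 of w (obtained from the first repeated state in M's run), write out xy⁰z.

xy⁰z = xz = 0·1010 = 01010.
Reading y = 1 takes M from p3 back to p3, so after x the machine is still in p3, and z then leads to the accepting state p2. Hence 01010 ∈ L(M).

01010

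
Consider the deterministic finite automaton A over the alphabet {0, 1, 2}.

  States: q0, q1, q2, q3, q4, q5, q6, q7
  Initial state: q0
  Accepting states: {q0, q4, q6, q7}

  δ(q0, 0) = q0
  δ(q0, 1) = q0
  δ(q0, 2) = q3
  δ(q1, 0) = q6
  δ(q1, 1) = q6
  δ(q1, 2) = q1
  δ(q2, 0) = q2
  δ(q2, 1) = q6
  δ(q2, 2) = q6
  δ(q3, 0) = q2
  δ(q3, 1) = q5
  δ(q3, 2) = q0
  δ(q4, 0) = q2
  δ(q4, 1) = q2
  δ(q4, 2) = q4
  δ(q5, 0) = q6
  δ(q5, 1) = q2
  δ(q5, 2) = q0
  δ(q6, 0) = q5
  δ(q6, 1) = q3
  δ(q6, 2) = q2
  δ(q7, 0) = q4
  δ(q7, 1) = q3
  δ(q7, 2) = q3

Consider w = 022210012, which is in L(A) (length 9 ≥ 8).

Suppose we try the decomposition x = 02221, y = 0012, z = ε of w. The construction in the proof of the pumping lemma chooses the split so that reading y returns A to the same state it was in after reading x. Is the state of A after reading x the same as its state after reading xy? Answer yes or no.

Run of A on the first 9 characters of w = 0 2 2 2 1 0 0 1 2:
  step 0: q0  (start)
  step 1: q0  (read 0: q0→q0)
  step 2: q3  (read 2: q0→q3)
  step 3: q0  (read 2: q3→q0)
  step 4: q3  (read 2: q0→q3)
  step 5: q5  (read 1: q3→q5)
  step 6: q6  (read 0: q5→q6)
  step 7: q5  (read 0: q6→q5)
  step 8: q2  (read 1: q5→q2)
  step 9: q6  (read 2: q2→q6)

After x (step 5): q5. After xy (step 9): q6.
They differ (q5 ≠ q6), so y is not a cycle from the state after x; this split is not the one the pumping-lemma construction produces, and pumping y need not keep the string in L(A).

no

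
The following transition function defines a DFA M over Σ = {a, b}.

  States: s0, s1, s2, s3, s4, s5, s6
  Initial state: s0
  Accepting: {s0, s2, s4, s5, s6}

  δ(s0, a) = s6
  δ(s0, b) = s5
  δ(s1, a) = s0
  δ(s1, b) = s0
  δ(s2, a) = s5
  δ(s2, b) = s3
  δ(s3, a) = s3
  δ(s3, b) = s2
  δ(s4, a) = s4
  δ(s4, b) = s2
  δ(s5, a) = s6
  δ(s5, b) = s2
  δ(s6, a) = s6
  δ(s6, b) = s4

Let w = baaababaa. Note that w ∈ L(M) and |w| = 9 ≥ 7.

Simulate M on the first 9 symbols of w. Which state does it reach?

s6

State sequence: s0 -b-> s5 -a-> s6 -a-> s6 -a-> s6 -b-> s4 -a-> s4 -b-> s2 -a-> s5 -a-> s6

After reading 9 characters, M is in state s6.
(This kind of state-tracing is the core of the pumping-lemma construction: with 7 states, pigeonhole forces a repeat within the first 7 steps.)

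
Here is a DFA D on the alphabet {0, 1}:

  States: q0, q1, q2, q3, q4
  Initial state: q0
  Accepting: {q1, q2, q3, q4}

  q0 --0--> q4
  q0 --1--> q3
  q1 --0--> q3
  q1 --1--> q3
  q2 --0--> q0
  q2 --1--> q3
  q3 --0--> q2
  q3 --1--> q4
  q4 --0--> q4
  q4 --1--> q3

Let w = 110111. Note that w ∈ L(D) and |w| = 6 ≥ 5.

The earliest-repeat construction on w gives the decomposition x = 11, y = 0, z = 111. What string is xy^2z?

1100111

xy^2z = 11·0·0·111 = 1100111.
Reading y = 0 takes D from q4 back to q4, so after x·y·y the machine is still in q4, and z then leads to the accepting state q3. Hence 1100111 ∈ L(D).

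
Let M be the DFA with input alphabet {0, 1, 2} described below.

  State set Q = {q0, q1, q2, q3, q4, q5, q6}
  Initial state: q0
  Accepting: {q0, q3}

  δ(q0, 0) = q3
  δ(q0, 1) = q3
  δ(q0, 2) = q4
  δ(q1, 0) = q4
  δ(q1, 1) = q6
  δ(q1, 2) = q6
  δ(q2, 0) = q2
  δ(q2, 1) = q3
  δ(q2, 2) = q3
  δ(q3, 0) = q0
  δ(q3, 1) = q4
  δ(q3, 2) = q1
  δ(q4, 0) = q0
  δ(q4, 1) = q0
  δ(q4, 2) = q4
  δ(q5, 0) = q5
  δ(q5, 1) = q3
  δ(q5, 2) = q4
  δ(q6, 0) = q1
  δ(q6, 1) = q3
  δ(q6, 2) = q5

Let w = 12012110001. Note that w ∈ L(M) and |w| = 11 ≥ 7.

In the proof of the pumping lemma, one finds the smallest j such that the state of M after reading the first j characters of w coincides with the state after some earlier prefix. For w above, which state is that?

Run of M on w = 1 2 0 1 2 1 1 0 0 0 1:
  step 0: q0  (start)
  step 1: q3  (read 1: q0→q3)
  step 2: q1  (read 2: q3→q1)
  step 3: q4  (read 0: q1→q4)
  step 4: q0  (read 1: q4→q0)   ← first repeat (q0 seen earlier)
  step 5: q4  (read 2: q0→q4)
  step 6: q0  (read 1: q4→q0)
  step 7: q3  (read 1: q0→q3)
  step 8: q0  (read 0: q3→q0)
  step 9: q3  (read 0: q0→q3)
  step 10: q0  (read 0: q3→q0)
  step 11: q3  (read 1: q0→q3)

The earliest repeat is at step j = 4: M is in q0, which it already visited at step i = 0.
Pumping length from the standard proof: p = 7 (the number of states). The repeated state found above gives |xy| = j ≤ 7 and |y| = j − i ≥ 1.

q0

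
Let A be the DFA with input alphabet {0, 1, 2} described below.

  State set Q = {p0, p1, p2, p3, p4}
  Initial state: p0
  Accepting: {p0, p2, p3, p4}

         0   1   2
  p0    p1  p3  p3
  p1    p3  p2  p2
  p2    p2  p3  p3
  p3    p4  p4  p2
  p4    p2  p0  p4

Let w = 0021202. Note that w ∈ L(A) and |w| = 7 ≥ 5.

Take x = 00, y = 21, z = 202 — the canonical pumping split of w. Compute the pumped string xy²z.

002121202

xy^2z = 00·21·21·202 = 002121202.
Reading y = 21 takes A from p3 back to p3, so after x·y·y the machine is still in p3, and z then leads to the accepting state p3. Hence 002121202 ∈ L(A).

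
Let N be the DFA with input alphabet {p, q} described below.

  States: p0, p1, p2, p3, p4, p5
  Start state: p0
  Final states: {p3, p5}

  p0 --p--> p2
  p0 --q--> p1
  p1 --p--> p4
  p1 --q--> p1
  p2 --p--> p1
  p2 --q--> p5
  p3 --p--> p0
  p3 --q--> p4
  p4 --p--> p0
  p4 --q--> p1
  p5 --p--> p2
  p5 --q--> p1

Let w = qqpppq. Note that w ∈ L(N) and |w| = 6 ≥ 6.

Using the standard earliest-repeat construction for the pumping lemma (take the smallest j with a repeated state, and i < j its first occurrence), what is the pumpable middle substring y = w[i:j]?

Run of N on w = q q p p p q:
  step 0: p0  (start)
  step 1: p1  (read q: p0→p1)
  step 2: p1  (read q: p1→p1)   ← first repeat (p1 seen earlier)
  step 3: p4  (read p: p1→p4)
  step 4: p0  (read p: p4→p0)
  step 5: p2  (read p: p0→p2)
  step 6: p5  (read q: p2→p5)

So i = 1, j = 2, giving x = w[0:1] = q, y = w[1:2] = q, z = w[2:6] = pppq.
Check: |xy| = 2 ≤ 6 and |y| = 1 ≥ 1. Reading y takes N from p1 back to p1, so every xyⁱz is accepted.

q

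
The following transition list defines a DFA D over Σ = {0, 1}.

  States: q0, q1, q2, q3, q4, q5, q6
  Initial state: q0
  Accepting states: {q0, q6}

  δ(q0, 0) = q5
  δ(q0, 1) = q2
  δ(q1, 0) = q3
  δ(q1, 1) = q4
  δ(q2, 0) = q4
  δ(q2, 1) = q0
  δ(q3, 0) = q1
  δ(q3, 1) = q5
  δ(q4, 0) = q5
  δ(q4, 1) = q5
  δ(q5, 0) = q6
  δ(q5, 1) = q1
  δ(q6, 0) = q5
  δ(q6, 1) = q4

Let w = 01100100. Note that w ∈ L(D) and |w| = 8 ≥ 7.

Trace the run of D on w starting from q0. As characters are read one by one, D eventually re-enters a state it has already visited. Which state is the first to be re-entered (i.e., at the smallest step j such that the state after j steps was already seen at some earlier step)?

q5

State sequence: q0 -0-> q5 -1-> q1 -1-> q4 -0-> q5 -0-> q6 -1-> q4 -0-> q5 -0-> q6
First repeat at step 4: q5 was already visited.

The earliest repeat is at step j = 4: D is in q5, which it already visited at step i = 1.
The DFA has 7 states, so the proof of the pumping lemma guarantees a repeated state among the first 7+1 visited; the segment between the two visits is the pumpable y.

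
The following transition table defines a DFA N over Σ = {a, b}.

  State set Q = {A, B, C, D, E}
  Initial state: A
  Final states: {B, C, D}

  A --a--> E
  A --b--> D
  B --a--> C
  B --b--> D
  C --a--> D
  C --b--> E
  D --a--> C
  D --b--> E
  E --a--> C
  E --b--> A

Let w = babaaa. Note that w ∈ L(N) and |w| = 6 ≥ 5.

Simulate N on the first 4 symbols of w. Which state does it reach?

C

State sequence: A -b-> D -a-> C -b-> E -a-> C

After reading 4 characters, N is in state C.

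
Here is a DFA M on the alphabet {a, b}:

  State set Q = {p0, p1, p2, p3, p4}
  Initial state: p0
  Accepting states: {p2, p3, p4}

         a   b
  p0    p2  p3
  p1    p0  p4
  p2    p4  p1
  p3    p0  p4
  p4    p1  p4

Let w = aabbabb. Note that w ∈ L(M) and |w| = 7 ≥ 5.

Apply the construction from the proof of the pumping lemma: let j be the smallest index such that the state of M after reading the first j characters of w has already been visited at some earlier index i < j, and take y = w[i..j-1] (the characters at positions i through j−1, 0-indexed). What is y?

State sequence: p0 -a-> p2 -a-> p4 -b-> p4 -b-> p4 -a-> p1 -b-> p4 -b-> p4
First repeat at step 3: p4 was already visited.

So i = 2, j = 3, giving x = w[0:2] = aa, y = w[2:3] = b, z = w[3:7] = babb.
Check: |xy| = 3 ≤ 5 and |y| = 1 ≥ 1. Reading y takes M from p4 back to p4, so every xyⁱz is accepted.
The DFA has 5 states, so the proof of the pumping lemma guarantees a repeated state among the first 5+1 visited; the segment between the two visits is the pumpable y.

b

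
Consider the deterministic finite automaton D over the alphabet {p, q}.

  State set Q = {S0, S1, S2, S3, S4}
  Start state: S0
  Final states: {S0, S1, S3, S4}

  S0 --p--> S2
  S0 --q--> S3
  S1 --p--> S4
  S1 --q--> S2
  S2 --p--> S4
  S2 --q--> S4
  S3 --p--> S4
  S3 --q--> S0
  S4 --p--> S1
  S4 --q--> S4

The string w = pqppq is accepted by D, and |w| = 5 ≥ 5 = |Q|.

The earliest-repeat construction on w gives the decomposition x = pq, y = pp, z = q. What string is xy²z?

pqppppq

xy^2z = pq·pp·pp·q = pqppppq.
Reading y = pp takes D from S4 back to S4, so after x·y·y the machine is still in S4, and z then leads to the accepting state S4. Hence pqppppq ∈ L(D).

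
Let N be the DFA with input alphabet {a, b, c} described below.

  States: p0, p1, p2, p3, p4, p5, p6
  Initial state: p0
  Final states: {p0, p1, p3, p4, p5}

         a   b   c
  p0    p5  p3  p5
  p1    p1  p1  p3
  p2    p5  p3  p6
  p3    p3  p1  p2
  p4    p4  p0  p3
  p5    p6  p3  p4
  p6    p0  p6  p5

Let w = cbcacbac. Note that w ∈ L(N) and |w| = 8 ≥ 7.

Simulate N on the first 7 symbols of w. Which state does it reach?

p5

Run of N on the first 7 characters of w = c b c a c b a:
  step 0: p0  (start)
  step 1: p5  (read c: p0→p5)
  step 2: p3  (read b: p5→p3)
  step 3: p2  (read c: p3→p2)
  step 4: p5  (read a: p2→p5)
  step 5: p4  (read c: p5→p4)
  step 6: p0  (read b: p4→p0)
  step 7: p5  (read a: p0→p5)

After reading 7 characters, N is in state p5.
(This kind of state-tracing is the core of the pumping-lemma construction: with 7 states, pigeonhole forces a repeat within the first 7 steps.)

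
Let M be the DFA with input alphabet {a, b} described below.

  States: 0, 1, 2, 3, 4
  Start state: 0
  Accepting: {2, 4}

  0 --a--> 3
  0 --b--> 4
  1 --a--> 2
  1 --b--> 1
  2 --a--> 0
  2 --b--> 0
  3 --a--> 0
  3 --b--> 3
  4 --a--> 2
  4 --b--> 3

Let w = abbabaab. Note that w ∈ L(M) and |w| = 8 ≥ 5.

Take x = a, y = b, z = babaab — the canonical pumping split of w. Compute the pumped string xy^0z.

xy⁰z = xz = a·babaab = ababaab.
Reading y = b takes M from 3 back to 3, so after x the machine is still in 3, and z then leads to the accepting state 4. Hence ababaab ∈ L(M).

ababaab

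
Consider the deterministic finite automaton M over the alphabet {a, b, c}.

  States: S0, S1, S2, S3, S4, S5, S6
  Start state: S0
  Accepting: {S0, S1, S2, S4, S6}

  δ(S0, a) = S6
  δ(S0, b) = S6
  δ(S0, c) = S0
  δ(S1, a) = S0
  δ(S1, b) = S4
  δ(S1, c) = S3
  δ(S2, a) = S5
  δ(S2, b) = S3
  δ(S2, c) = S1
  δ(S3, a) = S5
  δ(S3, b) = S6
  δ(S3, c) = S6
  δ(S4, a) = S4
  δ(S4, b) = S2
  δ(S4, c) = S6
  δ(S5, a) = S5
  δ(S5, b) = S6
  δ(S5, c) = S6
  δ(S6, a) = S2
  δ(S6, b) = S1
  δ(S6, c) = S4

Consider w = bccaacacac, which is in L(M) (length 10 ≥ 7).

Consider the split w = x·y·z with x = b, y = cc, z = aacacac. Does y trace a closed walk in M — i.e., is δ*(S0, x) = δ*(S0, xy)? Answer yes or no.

yes

State sequence: S0 -b-> S6 -c-> S4 -c-> S6

After x (step 1): S6. After xy (step 3): S6.
They match, so y = cc drives M around a cycle from S6 back to itself; pumping y any number of times keeps M in S6 before reading z, and xyⁱz ∈ L(M) for every i ≥ 0.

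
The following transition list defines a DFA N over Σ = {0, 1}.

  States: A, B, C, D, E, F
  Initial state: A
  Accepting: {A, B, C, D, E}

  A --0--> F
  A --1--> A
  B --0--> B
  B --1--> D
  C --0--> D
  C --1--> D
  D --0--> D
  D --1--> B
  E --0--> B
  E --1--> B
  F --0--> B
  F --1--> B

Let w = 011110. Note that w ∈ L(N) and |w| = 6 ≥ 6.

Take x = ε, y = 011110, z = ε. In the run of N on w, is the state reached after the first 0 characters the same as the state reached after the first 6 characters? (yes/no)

State sequence: A -0-> F -1-> B -1-> D -1-> B -1-> D -0-> D

After x (step 0): A. After xy (step 6): D.
They differ (A ≠ D), so y is not a cycle from the state after x; this split is not the one the pumping-lemma construction produces, and pumping y need not keep the string in L(N).

no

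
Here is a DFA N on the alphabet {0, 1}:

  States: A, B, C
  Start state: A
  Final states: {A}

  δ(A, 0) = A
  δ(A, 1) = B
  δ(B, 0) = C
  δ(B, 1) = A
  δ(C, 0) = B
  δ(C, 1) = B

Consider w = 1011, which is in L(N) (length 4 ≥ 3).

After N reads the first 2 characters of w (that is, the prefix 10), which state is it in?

State sequence: A -1-> B -0-> C

After reading 2 characters, N is in state C.
(This kind of state-tracing is the core of the pumping-lemma construction: with 3 states, pigeonhole forces a repeat within the first 3 steps.)

C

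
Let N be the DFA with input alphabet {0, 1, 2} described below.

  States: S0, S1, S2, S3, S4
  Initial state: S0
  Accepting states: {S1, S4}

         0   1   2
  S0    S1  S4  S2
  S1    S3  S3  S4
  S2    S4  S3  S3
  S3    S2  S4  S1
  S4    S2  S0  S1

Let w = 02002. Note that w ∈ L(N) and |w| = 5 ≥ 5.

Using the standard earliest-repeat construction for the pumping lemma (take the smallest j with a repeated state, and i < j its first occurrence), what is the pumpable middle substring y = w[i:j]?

Run of N on w = 0 2 0 0 2:
  step 0: S0  (start)
  step 1: S1  (read 0: S0→S1)
  step 2: S4  (read 2: S1→S4)
  step 3: S2  (read 0: S4→S2)
  step 4: S4  (read 0: S2→S4)   ← first repeat (S4 seen earlier)
  step 5: S1  (read 2: S4→S1)

So i = 2, j = 4, giving x = w[0:2] = 02, y = w[2:4] = 00, z = w[4:5] = 2.
Check: |xy| = 4 ≤ 5 and |y| = 2 ≥ 1. Reading y takes N from S4 back to S4, so every xyⁱz is accepted.

00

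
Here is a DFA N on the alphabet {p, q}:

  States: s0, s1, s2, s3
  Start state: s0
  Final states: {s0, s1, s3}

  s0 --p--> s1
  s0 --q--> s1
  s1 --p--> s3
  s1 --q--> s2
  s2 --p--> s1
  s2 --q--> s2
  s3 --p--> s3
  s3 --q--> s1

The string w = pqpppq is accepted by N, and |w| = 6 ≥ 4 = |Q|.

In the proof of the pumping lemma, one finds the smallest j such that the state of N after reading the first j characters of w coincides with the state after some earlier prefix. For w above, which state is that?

Run of N on w = p q p p p q:
  step 0: s0  (start)
  step 1: s1  (read p: s0→s1)
  step 2: s2  (read q: s1→s2)
  step 3: s1  (read p: s2→s1)   ← first repeat (s1 seen earlier)
  step 4: s3  (read p: s1→s3)
  step 5: s3  (read p: s3→s3)
  step 6: s1  (read q: s3→s1)

The earliest repeat is at step j = 3: N is in s1, which it already visited at step i = 1.
The DFA has 4 states, so the proof of the pumping lemma guarantees a repeated state among the first 4+1 visited; the segment between the two visits is the pumpable y.

s1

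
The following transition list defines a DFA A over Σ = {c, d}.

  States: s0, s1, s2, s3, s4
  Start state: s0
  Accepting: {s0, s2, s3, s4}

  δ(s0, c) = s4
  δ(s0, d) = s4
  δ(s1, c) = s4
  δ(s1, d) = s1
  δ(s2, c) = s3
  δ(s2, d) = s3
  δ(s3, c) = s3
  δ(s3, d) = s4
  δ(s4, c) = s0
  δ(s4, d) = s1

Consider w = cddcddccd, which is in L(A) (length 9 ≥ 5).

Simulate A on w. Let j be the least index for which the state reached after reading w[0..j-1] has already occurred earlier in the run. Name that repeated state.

Run of A on w = c d d c d d c c d:
  step 0: s0  (start)
  step 1: s4  (read c: s0→s4)
  step 2: s1  (read d: s4→s1)
  step 3: s1  (read d: s1→s1)   ← first repeat (s1 seen earlier)
  step 4: s4  (read c: s1→s4)
  step 5: s1  (read d: s4→s1)
  step 6: s1  (read d: s1→s1)
  step 7: s4  (read c: s1→s4)
  step 8: s0  (read c: s4→s0)
  step 9: s4  (read d: s0→s4)

The earliest repeat is at step j = 3: A is in s1, which it already visited at step i = 2.

s1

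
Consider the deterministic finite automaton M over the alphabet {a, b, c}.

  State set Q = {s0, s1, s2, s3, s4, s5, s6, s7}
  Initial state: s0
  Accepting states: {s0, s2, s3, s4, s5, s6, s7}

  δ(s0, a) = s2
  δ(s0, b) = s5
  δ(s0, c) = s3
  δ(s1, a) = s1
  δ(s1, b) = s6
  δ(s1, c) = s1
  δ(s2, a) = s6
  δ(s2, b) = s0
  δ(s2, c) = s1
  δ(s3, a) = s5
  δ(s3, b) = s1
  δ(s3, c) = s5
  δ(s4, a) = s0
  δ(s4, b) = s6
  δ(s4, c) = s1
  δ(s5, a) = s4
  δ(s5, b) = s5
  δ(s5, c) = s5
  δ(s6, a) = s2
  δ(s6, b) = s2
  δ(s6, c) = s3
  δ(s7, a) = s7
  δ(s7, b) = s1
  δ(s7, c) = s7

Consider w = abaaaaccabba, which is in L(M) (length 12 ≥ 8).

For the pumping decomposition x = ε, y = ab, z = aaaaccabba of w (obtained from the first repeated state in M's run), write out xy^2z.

xy^2z = ε·ab·ab·aaaaccabba = ababaaaaccabba.
Reading y = ab takes M from s0 back to s0, so after x·y·y the machine is still in s0, and z then leads to the accepting state s6. Hence ababaaaaccabba ∈ L(M).

ababaaaaccabba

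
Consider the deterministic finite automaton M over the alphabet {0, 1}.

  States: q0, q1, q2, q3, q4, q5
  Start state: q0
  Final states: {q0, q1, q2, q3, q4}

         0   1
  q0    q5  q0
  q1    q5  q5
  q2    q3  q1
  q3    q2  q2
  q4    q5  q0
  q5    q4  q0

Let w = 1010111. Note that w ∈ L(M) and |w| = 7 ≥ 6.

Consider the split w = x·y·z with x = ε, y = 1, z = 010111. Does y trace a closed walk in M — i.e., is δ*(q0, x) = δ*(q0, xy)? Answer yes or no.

yes

State sequence: q0 -1-> q0

After x (step 0): q0. After xy (step 1): q0.
They match, so y = 1 drives M around a cycle from q0 back to itself; pumping y any number of times keeps M in q0 before reading z, and xyⁱz ∈ L(M) for every i ≥ 0.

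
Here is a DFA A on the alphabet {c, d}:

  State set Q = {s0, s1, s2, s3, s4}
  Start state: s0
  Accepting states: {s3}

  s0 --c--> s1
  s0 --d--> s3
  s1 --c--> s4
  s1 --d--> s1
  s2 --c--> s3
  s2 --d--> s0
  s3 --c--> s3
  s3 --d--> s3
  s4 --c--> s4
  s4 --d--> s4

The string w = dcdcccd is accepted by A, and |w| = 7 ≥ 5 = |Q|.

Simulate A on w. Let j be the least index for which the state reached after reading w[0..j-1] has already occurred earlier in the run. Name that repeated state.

s3

State sequence: s0 -d-> s3 -c-> s3 -d-> s3 -c-> s3 -c-> s3 -c-> s3 -d-> s3
First repeat at step 2: s3 was already visited.

The earliest repeat is at step j = 2: A is in s3, which it already visited at step i = 1.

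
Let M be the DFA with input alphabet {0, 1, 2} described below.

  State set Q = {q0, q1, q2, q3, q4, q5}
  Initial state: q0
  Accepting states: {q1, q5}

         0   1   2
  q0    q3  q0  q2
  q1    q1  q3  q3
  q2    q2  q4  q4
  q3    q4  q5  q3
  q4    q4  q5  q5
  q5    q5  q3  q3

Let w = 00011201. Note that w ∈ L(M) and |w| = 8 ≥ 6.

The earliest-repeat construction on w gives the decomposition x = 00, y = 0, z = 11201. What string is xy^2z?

xy^2z = 00·0·0·11201 = 000011201.
Reading y = 0 takes M from q4 back to q4, so after x·y·y the machine is still in q4, and z then leads to the accepting state q5. Hence 000011201 ∈ L(M).

000011201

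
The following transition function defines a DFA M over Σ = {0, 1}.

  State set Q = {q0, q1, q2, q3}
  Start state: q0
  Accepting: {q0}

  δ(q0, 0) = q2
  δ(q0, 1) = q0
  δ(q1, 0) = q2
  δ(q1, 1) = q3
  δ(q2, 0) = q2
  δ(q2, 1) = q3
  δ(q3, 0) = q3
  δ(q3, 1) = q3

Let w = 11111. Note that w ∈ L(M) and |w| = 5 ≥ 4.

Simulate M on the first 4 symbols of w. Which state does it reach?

Run of M on the first 4 characters of w = 1 1 1 1:
  step 0: q0  (start)
  step 1: q0  (read 1: q0→q0)
  step 2: q0  (read 1: q0→q0)
  step 3: q0  (read 1: q0→q0)
  step 4: q0  (read 1: q0→q0)

After reading 4 characters, M is in state q0.

q0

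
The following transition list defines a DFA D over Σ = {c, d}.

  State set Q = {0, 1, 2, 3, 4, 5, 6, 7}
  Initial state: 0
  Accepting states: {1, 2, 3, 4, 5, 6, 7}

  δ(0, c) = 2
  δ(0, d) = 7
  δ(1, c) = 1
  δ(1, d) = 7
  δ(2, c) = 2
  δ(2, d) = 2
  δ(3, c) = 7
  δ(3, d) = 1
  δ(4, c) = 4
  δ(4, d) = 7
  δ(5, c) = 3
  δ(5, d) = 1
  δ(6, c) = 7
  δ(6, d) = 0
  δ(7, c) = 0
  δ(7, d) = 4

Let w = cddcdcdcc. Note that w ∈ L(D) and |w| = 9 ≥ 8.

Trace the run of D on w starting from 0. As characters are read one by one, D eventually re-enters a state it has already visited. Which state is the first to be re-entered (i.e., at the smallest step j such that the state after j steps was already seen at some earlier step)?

State sequence: 0 -c-> 2 -d-> 2 -d-> 2 -c-> 2 -d-> 2 -c-> 2 -d-> 2 -c-> 2 -c-> 2
First repeat at step 2: 2 was already visited.

The earliest repeat is at step j = 2: D is in 2, which it already visited at step i = 1.
Since D has 8 states, any run of length ≥ 8 visits 8+1 states, so by pigeonhole some state repeats within the first 8 steps — that repeat gives the pumpable loop.

2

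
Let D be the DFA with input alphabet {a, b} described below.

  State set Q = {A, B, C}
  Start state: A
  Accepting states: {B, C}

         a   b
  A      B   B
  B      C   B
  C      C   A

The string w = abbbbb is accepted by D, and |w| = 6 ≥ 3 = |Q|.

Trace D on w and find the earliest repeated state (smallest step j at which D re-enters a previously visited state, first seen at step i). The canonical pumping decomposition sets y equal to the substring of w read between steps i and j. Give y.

b

State sequence: A -a-> B -b-> B -b-> B -b-> B -b-> B -b-> B
First repeat at step 2: B was already visited.

So i = 1, j = 2, giving x = w[0:1] = a, y = w[1:2] = b, z = w[2:6] = bbbb.
Check: |xy| = 2 ≤ 3 and |y| = 1 ≥ 1. Reading y takes D from B back to B, so every xyⁱz is accepted.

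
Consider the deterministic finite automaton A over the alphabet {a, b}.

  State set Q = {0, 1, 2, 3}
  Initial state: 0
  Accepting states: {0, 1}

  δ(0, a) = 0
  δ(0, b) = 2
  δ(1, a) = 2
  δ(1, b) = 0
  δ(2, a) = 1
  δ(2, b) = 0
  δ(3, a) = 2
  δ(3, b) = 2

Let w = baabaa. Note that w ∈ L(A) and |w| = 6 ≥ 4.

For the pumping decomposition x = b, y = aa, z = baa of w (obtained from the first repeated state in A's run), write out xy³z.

baaaaaabaa

xy^3z = b·aa·aa·aa·baa = baaaaaabaa.
Reading y = aa takes A from 2 back to 2, so after x·y·y·y the machine is still in 2, and z then leads to the accepting state 0. Hence baaaaaabaa ∈ L(A).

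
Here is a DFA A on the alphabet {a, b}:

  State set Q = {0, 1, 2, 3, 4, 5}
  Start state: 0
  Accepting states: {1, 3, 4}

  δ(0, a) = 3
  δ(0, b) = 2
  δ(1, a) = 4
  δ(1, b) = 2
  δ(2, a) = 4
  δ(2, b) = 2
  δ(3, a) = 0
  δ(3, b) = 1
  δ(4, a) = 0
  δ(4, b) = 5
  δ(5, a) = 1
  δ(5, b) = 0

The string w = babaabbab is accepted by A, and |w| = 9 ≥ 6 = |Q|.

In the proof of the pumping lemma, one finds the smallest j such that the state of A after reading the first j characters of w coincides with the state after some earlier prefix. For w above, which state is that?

State sequence: 0 -b-> 2 -a-> 4 -b-> 5 -a-> 1 -a-> 4 -b-> 5 -b-> 0 -a-> 3 -b-> 1
First repeat at step 5: 4 was already visited.

The earliest repeat is at step j = 5: A is in 4, which it already visited at step i = 2.
Pumping length from the standard proof: p = 6 (the number of states). The repeated state found above gives |xy| = j ≤ 6 and |y| = j − i ≥ 1.

4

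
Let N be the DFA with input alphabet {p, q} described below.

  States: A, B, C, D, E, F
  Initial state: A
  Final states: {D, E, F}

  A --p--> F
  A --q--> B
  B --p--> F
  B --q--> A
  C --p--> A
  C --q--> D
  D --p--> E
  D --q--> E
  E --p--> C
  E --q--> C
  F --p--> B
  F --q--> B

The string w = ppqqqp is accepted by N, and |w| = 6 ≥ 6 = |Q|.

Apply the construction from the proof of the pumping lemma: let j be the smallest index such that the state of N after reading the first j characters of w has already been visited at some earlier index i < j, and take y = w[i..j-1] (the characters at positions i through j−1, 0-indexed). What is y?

State sequence: A -p-> F -p-> B -q-> A -q-> B -q-> A -p-> F
First repeat at step 3: A was already visited.

So i = 0, j = 3, giving x = w[0:0] = ε, y = w[0:3] = ppq, z = w[3:6] = qqp.
Check: |xy| = 3 ≤ 6 and |y| = 3 ≥ 1. Reading y takes N from A back to A, so every xyⁱz is accepted.

ppq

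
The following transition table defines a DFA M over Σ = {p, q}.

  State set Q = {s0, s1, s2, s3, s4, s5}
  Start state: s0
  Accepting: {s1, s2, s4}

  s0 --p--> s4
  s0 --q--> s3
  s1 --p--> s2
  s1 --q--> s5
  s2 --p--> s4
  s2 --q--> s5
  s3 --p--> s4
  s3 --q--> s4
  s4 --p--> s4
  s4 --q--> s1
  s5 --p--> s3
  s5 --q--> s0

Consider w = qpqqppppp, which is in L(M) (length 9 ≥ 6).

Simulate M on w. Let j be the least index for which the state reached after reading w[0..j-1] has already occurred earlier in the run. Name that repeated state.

s3

Run of M on w = q p q q p p p p p:
  step 0: s0  (start)
  step 1: s3  (read q: s0→s3)
  step 2: s4  (read p: s3→s4)
  step 3: s1  (read q: s4→s1)
  step 4: s5  (read q: s1→s5)
  step 5: s3  (read p: s5→s3)   ← first repeat (s3 seen earlier)
  step 6: s4  (read p: s3→s4)
  step 7: s4  (read p: s4→s4)
  step 8: s4  (read p: s4→s4)
  step 9: s4  (read p: s4→s4)

The earliest repeat is at step j = 5: M is in s3, which it already visited at step i = 1.
With |Q| = 6, pigeonhole forces a state repeat no later than step 6; the substring read between the first and second visits to that state can be pumped.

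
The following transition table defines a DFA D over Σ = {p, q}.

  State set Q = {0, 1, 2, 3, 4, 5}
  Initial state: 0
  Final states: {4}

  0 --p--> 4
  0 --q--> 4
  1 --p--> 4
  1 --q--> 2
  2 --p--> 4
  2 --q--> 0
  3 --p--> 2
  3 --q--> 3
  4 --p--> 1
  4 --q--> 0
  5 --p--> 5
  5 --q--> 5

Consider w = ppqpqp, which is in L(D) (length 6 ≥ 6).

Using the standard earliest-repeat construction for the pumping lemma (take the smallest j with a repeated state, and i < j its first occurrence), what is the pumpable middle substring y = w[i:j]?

Run of D on w = p p q p q p:
  step 0: 0  (start)
  step 1: 4  (read p: 0→4)
  step 2: 1  (read p: 4→1)
  step 3: 2  (read q: 1→2)
  step 4: 4  (read p: 2→4)   ← first repeat (4 seen earlier)
  step 5: 0  (read q: 4→0)
  step 6: 4  (read p: 0→4)

So i = 1, j = 4, giving x = w[0:1] = p, y = w[1:4] = pqp, z = w[4:6] = qp.
Check: |xy| = 4 ≤ 6 and |y| = 3 ≥ 1. Reading y takes D from 4 back to 4, so every xyⁱz is accepted.

pqp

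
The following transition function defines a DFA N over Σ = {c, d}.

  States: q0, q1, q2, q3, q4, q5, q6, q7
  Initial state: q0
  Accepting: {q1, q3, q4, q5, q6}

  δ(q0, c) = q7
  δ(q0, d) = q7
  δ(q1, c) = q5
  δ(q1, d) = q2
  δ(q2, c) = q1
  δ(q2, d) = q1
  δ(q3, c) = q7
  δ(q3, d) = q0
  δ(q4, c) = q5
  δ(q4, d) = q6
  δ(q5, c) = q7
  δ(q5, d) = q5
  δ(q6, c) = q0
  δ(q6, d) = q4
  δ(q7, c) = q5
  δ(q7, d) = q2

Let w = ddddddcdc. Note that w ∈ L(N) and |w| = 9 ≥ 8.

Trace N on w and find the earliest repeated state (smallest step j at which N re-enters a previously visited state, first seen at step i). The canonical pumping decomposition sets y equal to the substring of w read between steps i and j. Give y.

Run of N on w = d d d d d d c d c:
  step 0: q0  (start)
  step 1: q7  (read d: q0→q7)
  step 2: q2  (read d: q7→q2)
  step 3: q1  (read d: q2→q1)
  step 4: q2  (read d: q1→q2)   ← first repeat (q2 seen earlier)
  step 5: q1  (read d: q2→q1)
  step 6: q2  (read d: q1→q2)
  step 7: q1  (read c: q2→q1)
  step 8: q2  (read d: q1→q2)
  step 9: q1  (read c: q2→q1)

So i = 2, j = 4, giving x = w[0:2] = dd, y = w[2:4] = dd, z = w[4:9] = ddcdc.
Check: |xy| = 4 ≤ 8 and |y| = 2 ≥ 1. Reading y takes N from q2 back to q2, so every xyⁱz is accepted.

dd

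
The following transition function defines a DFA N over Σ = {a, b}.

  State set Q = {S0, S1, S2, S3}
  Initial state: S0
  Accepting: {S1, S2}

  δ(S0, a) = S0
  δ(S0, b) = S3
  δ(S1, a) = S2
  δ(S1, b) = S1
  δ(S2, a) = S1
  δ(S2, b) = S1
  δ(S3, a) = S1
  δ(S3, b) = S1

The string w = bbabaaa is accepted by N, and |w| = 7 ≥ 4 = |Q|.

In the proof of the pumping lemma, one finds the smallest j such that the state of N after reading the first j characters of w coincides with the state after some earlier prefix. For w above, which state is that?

Run of N on w = b b a b a a a:
  step 0: S0  (start)
  step 1: S3  (read b: S0→S3)
  step 2: S1  (read b: S3→S1)
  step 3: S2  (read a: S1→S2)
  step 4: S1  (read b: S2→S1)   ← first repeat (S1 seen earlier)
  step 5: S2  (read a: S1→S2)
  step 6: S1  (read a: S2→S1)
  step 7: S2  (read a: S1→S2)

The earliest repeat is at step j = 4: N is in S1, which it already visited at step i = 2.
Pumping length from the standard proof: p = 4 (the number of states). The repeated state found above gives |xy| = j ≤ 4 and |y| = j − i ≥ 1.

S1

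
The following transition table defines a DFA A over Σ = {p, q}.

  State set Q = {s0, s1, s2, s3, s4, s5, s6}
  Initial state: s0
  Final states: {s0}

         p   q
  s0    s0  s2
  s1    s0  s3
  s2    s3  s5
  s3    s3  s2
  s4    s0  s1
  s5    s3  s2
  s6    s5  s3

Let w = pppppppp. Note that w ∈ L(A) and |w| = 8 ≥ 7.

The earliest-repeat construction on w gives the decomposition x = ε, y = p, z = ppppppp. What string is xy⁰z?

ppppppp

xy⁰z = xz = ε·ppppppp = ppppppp.
Reading y = p takes A from s0 back to s0, so after x the machine is still in s0, and z then leads to the accepting state s0. Hence ppppppp ∈ L(A).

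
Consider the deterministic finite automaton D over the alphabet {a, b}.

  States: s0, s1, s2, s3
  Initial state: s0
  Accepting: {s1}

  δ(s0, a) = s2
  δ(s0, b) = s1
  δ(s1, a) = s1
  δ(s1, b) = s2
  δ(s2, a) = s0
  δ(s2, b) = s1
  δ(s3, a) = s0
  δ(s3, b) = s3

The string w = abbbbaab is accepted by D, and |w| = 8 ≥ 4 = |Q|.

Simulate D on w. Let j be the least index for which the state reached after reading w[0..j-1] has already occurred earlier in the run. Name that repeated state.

Run of D on w = a b b b b a a b:
  step 0: s0  (start)
  step 1: s2  (read a: s0→s2)
  step 2: s1  (read b: s2→s1)
  step 3: s2  (read b: s1→s2)   ← first repeat (s2 seen earlier)
  step 4: s1  (read b: s2→s1)
  step 5: s2  (read b: s1→s2)
  step 6: s0  (read a: s2→s0)
  step 7: s2  (read a: s0→s2)
  step 8: s1  (read b: s2→s1)

The earliest repeat is at step j = 3: D is in s2, which it already visited at step i = 1.
Pumping length from the standard proof: p = 4 (the number of states). The repeated state found above gives |xy| = j ≤ 4 and |y| = j − i ≥ 1.

s2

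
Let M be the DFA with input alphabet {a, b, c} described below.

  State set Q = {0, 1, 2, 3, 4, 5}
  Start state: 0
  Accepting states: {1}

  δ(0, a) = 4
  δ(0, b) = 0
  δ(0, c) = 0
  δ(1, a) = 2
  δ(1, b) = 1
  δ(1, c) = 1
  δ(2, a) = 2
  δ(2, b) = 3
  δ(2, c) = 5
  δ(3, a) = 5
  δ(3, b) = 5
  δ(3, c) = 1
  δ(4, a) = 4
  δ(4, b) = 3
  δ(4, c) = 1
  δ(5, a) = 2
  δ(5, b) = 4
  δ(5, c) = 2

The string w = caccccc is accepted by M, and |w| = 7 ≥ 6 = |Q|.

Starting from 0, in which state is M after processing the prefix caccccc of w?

State sequence: 0 -c-> 0 -a-> 4 -c-> 1 -c-> 1 -c-> 1 -c-> 1 -c-> 1

After reading 7 characters, M is in state 1.
(This kind of state-tracing is the core of the pumping-lemma construction: with 6 states, pigeonhole forces a repeat within the first 6 steps.)

1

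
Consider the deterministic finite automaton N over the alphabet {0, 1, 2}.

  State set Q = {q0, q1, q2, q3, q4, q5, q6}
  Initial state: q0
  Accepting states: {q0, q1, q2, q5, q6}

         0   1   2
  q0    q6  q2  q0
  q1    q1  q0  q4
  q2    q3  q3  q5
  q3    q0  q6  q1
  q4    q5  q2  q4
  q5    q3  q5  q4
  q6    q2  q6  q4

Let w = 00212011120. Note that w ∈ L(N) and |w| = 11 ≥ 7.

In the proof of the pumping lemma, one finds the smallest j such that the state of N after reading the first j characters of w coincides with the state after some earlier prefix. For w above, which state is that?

q5

State sequence: q0 -0-> q6 -0-> q2 -2-> q5 -1-> q5 -2-> q4 -0-> q5 -1-> q5 -1-> q5 -1-> q5 -2-> q4 -0-> q5
First repeat at step 4: q5 was already visited.

The earliest repeat is at step j = 4: N is in q5, which it already visited at step i = 3.
With |Q| = 7, pigeonhole forces a state repeat no later than step 7; the substring read between the first and second visits to that state can be pumped.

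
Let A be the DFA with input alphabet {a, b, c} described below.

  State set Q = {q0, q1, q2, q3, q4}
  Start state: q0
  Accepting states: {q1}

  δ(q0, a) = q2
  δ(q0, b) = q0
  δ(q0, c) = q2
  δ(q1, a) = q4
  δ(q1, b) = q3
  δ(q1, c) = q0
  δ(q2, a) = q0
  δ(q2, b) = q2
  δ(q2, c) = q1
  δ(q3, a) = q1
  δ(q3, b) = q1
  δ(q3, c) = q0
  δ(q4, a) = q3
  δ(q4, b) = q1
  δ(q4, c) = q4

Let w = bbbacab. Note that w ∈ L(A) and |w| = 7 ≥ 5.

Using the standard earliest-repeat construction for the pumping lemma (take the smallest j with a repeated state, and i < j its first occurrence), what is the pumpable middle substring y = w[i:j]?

b

State sequence: q0 -b-> q0 -b-> q0 -b-> q0 -a-> q2 -c-> q1 -a-> q4 -b-> q1
First repeat at step 1: q0 was already visited.

So i = 0, j = 1, giving x = w[0:0] = ε, y = w[0:1] = b, z = w[1:7] = bbacab.
Check: |xy| = 1 ≤ 5 and |y| = 1 ≥ 1. Reading y takes A from q0 back to q0, so every xyⁱz is accepted.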